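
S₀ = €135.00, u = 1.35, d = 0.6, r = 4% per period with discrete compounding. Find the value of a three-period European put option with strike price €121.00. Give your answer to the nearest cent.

€20.57

Risk-neutral probability p = (1 + 0.04 − 0.6)/(1.35 − 0.6) = 0.4400/0.7500 = 0.5867
Terminal stock prices: S_uuu = 332.2, S_uud = 147.6, S_udd = 65.61, S_ddd = 29.16
Terminal payoffs (K − S): max(-211.2, 0) = 0, max(-26.62, 0) = 0, max(55.39, 0) = 55.39, max(91.84, 0) = 91.84
Node uu (S = 246): V_uu = 1/1.04·[0.5867·0.0000 + 0.4133·0.0000] = 0.0000
Node ud (S = 109.3): V_ud = 1/1.04·[0.5867·0.0000 + 0.4133·55.3900] = 22.0140
Node dd (S = 48.6): V_dd = 1/1.04·[0.5867·55.3900 + 0.4133·91.8400] = 67.7462
Node u (S = 182.2): V_u = 1/1.04·[0.5867·0.0000 + 0.4133·22.0140] = 8.7491
Node d (S = 81): V_d = 1/1.04·[0.5867·22.0140 + 0.4133·67.7462] = 39.3429
Node 0 (S = 135): V_0 = 1/1.04·[0.5867·8.7491 + 0.4133·39.3429] = 20.5717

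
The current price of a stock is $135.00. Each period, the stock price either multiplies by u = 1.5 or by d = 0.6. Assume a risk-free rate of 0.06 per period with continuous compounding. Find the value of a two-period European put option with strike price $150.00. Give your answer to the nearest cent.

$33.95

Risk-neutral probability p = (e^0.06 − 0.6)/(1.5 − 0.6) = 0.4618/0.9000 = 0.5132
Terminal stock prices: S_uu = 303.8, S_ud = 121.5, S_dd = 48.6
Terminal payoffs (K − S): max(-153.8, 0) = 0, max(28.5, 0) = 28.5, max(101.4, 0) = 101.4
Node u (S = 202.5): V_u = e^(−0.06)·[0.5132·0.0000 + 0.4868·28.5000] = 13.0671
Node d (S = 81): V_d = e^(−0.06)·[0.5132·28.5000 + 0.4868·101.4000] = 60.2647
Node 0 (S = 135): V_0 = e^(−0.06)·[0.5132·13.0671 + 0.4868·60.2647] = 33.9461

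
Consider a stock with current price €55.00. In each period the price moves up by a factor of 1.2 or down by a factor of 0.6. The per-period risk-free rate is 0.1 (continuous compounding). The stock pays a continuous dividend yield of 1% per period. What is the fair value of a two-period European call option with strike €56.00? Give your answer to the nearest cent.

€12.89

Per-period risk-free factor R = e^0.1 = 1.1052; dividend-adjusted growth = e^(0.1−0.01) = 1.0942.
Risk-neutral probability p = (1.0942 − 0.6)/(1.2 − 0.6) = 0.4942/0.6000 = 0.8236
Terminal stock prices: S_uu = 79.2, S_ud = 39.6, S_dd = 19.8
Terminal payoffs (S − K): max(23.2, 0) = 23.2, max(-16.4, 0) = 0, max(-36.2, 0) = 0
Node u (S = 66): V_u = e^(−0.1)·[0.8236·23.2000 + 0.1764·0.0000] = 17.2897
Node d (S = 33): V_d = e^(−0.1)·[0.8236·0.0000 + 0.1764·0.0000] = 0.0000
Node 0 (S = 55): V_0 = e^(−0.1)·[0.8236·17.2897 + 0.1764·0.0000] = 12.8851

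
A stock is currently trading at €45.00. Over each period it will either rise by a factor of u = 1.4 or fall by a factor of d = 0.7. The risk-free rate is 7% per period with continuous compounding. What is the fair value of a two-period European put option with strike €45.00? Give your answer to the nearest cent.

€4.76

Risk-neutral probability p = (e^0.07 − 0.7)/(1.4 − 0.7) = 0.3725/0.7000 = 0.5322
Terminal stock prices: S_uu = 88.2, S_ud = 44.1, S_dd = 22.05
Terminal payoffs (K − S): max(-43.2, 0) = 0, max(0.9, 0) = 0.9, max(22.95, 0) = 22.95
Node u (S = 63): V_u = e^(−0.07)·[0.5322·0.0000 + 0.4678·0.9000] = 0.3926
Node d (S = 31.5): V_d = e^(−0.07)·[0.5322·0.9000 + 0.4678·22.9500] = 10.4577
Node 0 (S = 45): V_0 = e^(−0.07)·[0.5322·0.3926 + 0.4678·10.4577] = 4.7566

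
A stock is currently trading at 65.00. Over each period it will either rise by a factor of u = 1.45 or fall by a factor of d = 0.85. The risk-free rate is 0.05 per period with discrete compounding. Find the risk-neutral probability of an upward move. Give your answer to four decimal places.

Risk-neutral probability p = (1 + 0.05 − 0.85)/(1.45 − 0.85) = 0.2000/0.6000 = 0.3333

p = 0.3333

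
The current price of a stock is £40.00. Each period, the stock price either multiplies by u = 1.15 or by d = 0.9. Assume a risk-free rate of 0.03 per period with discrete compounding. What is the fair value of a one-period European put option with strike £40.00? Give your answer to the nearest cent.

Risk-neutral probability p = (1 + 0.03 − 0.9)/(1.15 − 0.9) = 0.1300/0.2500 = 0.5200
Terminal stock prices: S_u = 46, S_d = 36
Terminal payoffs (K − S): max(-6, 0) = 0, max(4, 0) = 4
Node 0 (S = 40): V_0 = 1/1.03·[0.5200·0.0000 + 0.4800·4.0000] = 1.8641

£1.86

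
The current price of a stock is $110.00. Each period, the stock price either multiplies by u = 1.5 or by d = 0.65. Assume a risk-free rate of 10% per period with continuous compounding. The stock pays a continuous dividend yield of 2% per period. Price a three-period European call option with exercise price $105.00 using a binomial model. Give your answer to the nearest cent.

Per-period risk-free factor R = e^0.1 = 1.1052; dividend-adjusted growth = e^(0.1−0.02) = 1.0833.
Risk-neutral probability p = (1.0833 − 0.65)/(1.5 − 0.65) = 0.4333/0.8500 = 0.5097
Terminal stock prices: S_uuu = 371.2, S_uud = 160.9, S_udd = 69.71, S_ddd = 30.21
Terminal payoffs (S − K): max(266.2, 0) = 266.2, max(55.88, 0) = 55.88, max(-35.29, 0) = 0, max(-74.79, 0) = 0
Node uu (S = 247.5): V_uu = e^(−0.1)·[0.5097·266.2500 + 0.4903·55.8750] = 147.5912
Node ud (S = 107.2): V_ud = e^(−0.1)·[0.5097·55.8750 + 0.4903·0.0000] = 25.7718
Node dd (S = 46.48): V_dd = e^(−0.1)·[0.5097·0.0000 + 0.4903·0.0000] = 0.0000
Node u (S = 165): V_u = e^(−0.1)·[0.5097·147.5912 + 0.4903·25.7718] = 79.5073
Node d (S = 71.5): V_d = e^(−0.1)·[0.5097·25.7718 + 0.4903·0.0000] = 11.8870
Node 0 (S = 110): V_0 = e^(−0.1)·[0.5097·79.5073 + 0.4903·11.8870] = 41.9450

$41.95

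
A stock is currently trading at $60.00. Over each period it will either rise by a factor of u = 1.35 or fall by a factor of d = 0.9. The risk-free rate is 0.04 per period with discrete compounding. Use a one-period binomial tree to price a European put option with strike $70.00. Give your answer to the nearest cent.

$10.60

Risk-neutral probability p = (1 + 0.04 − 0.9)/(1.35 − 0.9) = 0.1400/0.4500 = 0.3111
Terminal stock prices: S_u = 81, S_d = 54
Terminal payoffs (K − S): max(-11, 0) = 0, max(16, 0) = 16
Node 0 (S = 60): V_0 = 1/1.04·[0.3111·0.0000 + 0.6889·16.0000] = 10.5983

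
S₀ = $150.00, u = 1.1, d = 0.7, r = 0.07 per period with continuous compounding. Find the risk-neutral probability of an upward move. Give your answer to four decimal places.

Risk-neutral probability p = (e^0.07 − 0.7)/(1.1 − 0.7) = 0.3725/0.4000 = 0.9313

p = 0.9313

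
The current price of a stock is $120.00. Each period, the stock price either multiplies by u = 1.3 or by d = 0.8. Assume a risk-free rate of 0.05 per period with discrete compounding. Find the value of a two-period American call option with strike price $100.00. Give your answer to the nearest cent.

Risk-neutral probability p = (1 + 0.05 − 0.8)/(1.3 − 0.8) = 0.2500/0.5000 = 0.5000
Terminal stock prices: S_uu = 202.8, S_ud = 124.8, S_dd = 76.8
Terminal payoffs (S − K): max(102.8, 0) = 102.8, max(24.8, 0) = 24.8, max(-23.2, 0) = 0
Node u (S = 156): continuation = 1/1.05·[0.5000·102.8000 + 0.5000·24.8000] = 60.7619; exercise value = 56.0000 ≤ continuation, so V_u = 60.7619
Node d (S = 96): continuation = 1/1.05·[0.5000·24.8000 + 0.5000·0.0000] = 11.8095; exercise value = 0.0000 ≤ continuation, so V_d = 11.8095
Node 0 (S = 120): continuation = 1/1.05·[0.5000·60.7619 + 0.5000·11.8095] = 34.5578; exercise value = 20.0000 ≤ continuation, so V_0 = 34.5578

$34.56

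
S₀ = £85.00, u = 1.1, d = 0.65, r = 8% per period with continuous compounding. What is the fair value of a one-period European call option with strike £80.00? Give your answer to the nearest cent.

£12.00

Risk-neutral probability p = (e^0.08 − 0.65)/(1.1 − 0.65) = 0.4333/0.4500 = 0.9629
Terminal stock prices: S_u = 93.5, S_d = 55.25
Terminal payoffs (S − K): max(13.5, 0) = 13.5, max(-24.75, 0) = 0
Node 0 (S = 85): V_0 = e^(−0.08)·[0.9629·13.5000 + 0.0371·0.0000] = 11.9992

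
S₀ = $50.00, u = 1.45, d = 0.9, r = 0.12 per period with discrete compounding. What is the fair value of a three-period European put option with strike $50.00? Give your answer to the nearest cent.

$2.08

Risk-neutral probability p = (1 + 0.12 − 0.9)/(1.45 − 0.9) = 0.2200/0.5500 = 0.4000
Terminal stock prices: S_uuu = 152.4, S_uud = 94.61, S_udd = 58.73, S_ddd = 36.45
Terminal payoffs (K − S): max(-102.4, 0) = 0, max(-44.61, 0) = 0, max(-8.725, 0) = 0, max(13.55, 0) = 13.55
Node uu (S = 105.1): V_uu = 1/1.12·[0.4000·0.0000 + 0.6000·0.0000] = 0.0000
Node ud (S = 65.25): V_ud = 1/1.12·[0.4000·0.0000 + 0.6000·0.0000] = 0.0000
Node dd (S = 40.5): V_dd = 1/1.12·[0.4000·0.0000 + 0.6000·13.5500] = 7.2589
Node u (S = 72.5): V_u = 1/1.12·[0.4000·0.0000 + 0.6000·0.0000] = 0.0000
Node d (S = 45): V_d = 1/1.12·[0.4000·0.0000 + 0.6000·7.2589] = 3.8887
Node 0 (S = 50): V_0 = 1/1.12·[0.4000·0.0000 + 0.6000·3.8887] = 2.0832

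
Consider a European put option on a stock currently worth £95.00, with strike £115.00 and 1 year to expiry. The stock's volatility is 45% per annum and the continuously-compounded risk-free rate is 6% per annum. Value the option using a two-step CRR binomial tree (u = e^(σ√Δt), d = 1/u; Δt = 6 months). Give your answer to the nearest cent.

£26.62

CRR parameters: u = e^(σ√Δt) = e^(0.45·√0.5) = 1.3746, d = 1/u = 0.7275
Per-period rate: rΔt = 0.06·0.5 = 0.03, so R = e^0.03 = 1.0305
Risk-neutral probability p = (e^0.03 − 0.7275)/(1.3746 − 0.7275) = 0.3030/0.6472 = 0.4682
Terminal stock prices: S_uu = 179.5, S_ud = 95, S_dd = 50.27
Terminal payoffs (K − S): max(-64.52, 0) = 0, max(20, 0) = 20, max(64.73, 0) = 64.73
Node u (S = 130.6): V_u = e^(−0.03)·[0.4682·0.0000 + 0.5318·20.0000] = 10.3222
Node d (S = 69.11): V_d = e^(−0.03)·[0.4682·20.0000 + 0.5318·64.7264] = 42.4927
Node 0 (S = 95): V_0 = e^(−0.03)·[0.4682·10.3222 + 0.5318·42.4927] = 26.6207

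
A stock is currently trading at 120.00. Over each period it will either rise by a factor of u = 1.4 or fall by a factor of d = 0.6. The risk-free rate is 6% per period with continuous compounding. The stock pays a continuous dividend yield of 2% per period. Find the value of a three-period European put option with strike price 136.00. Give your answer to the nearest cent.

Per-period risk-free factor R = e^0.06 = 1.0618; dividend-adjusted growth = e^(0.06−0.02) = 1.0408.
Risk-neutral probability p = (1.0408 − 0.6)/(1.4 − 0.6) = 0.4408/0.8000 = 0.5510
Terminal stock prices: S_uuu = 329.3, S_uud = 141.1, S_udd = 60.48, S_ddd = 25.92
Terminal payoffs (K − S): max(-193.3, 0) = 0, max(-5.12, 0) = 0, max(75.52, 0) = 75.52, max(110.1, 0) = 110.1
Node uu (S = 235.2): V_uu = e^(−0.06)·[0.5510·0.0000 + 0.4490·0.0000] = 0.0000
Node ud (S = 100.8): V_ud = e^(−0.06)·[0.5510·0.0000 + 0.4490·75.5200] = 31.9328
Node dd (S = 43.2): V_dd = e^(−0.06)·[0.5510·75.5200 + 0.4490·110.0800] = 85.7354
Node u (S = 168): V_u = e^(−0.06)·[0.5510·0.0000 + 0.4490·31.9328] = 13.5025
Node d (S = 72): V_d = e^(−0.06)·[0.5510·31.9328 + 0.4490·85.7354] = 52.8231
Node 0 (S = 120): V_0 = e^(−0.06)·[0.5510·13.5025 + 0.4490·52.8231] = 29.3425

29.34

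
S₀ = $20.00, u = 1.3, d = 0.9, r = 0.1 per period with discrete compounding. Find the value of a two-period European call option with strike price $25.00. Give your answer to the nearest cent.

Risk-neutral probability p = (1 + 0.1 − 0.9)/(1.3 − 0.9) = 0.2000/0.4000 = 0.5000
Terminal stock prices: S_uu = 33.8, S_ud = 23.4, S_dd = 16.2
Terminal payoffs (S − K): max(8.8, 0) = 8.8, max(-1.6, 0) = 0, max(-8.8, 0) = 0
Node u (S = 26): V_u = 1/1.1·[0.5000·8.8000 + 0.5000·0.0000] = 4.0000
Node d (S = 18): V_d = 1/1.1·[0.5000·0.0000 + 0.5000·0.0000] = 0.0000
Node 0 (S = 20): V_0 = 1/1.1·[0.5000·4.0000 + 0.5000·0.0000] = 1.8182

$1.82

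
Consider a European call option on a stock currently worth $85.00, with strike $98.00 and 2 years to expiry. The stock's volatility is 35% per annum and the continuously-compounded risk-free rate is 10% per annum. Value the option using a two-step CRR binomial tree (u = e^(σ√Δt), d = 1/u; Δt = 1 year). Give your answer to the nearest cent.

CRR parameters: u = e^(σ√Δt) = e^(0.35·√1) = 1.4191, d = 1/u = 0.7047
Per-period rate: rΔt = 0.1·1 = 0.1, so R = e^0.1 = 1.1052
Risk-neutral probability p = (e^0.1 − 0.7047)/(1.4191 − 0.7047) = 0.4005/0.7144 = 0.5606
Terminal stock prices: S_uu = 171.2, S_ud = 85, S_dd = 42.21
Terminal payoffs (S − K): max(73.17, 0) = 73.17, max(-13, 0) = 0, max(-55.79, 0) = 0
Node u (S = 120.6): V_u = e^(−0.1)·[0.5606·73.1690 + 0.4394·0.0000] = 37.1153
Node d (S = 59.9): V_d = e^(−0.1)·[0.5606·0.0000 + 0.4394·0.0000] = 0.0000
Node 0 (S = 85): V_0 = e^(−0.1)·[0.5606·37.1153 + 0.4394·0.0000] = 18.8269

$18.83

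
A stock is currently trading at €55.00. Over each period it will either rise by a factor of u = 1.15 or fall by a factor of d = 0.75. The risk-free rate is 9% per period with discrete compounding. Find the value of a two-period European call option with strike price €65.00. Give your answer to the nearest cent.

Risk-neutral probability p = (1 + 0.09 − 0.75)/(1.15 − 0.75) = 0.3400/0.4000 = 0.8500
Terminal stock prices: S_uu = 72.74, S_ud = 47.44, S_dd = 30.94
Terminal payoffs (S − K): max(7.737, 0) = 7.737, max(-17.56, 0) = 0, max(-34.06, 0) = 0
Node u (S = 63.25): V_u = 1/1.09·[0.8500·7.7375 + 0.1500·0.0000] = 6.0338
Node d (S = 41.25): V_d = 1/1.09·[0.8500·0.0000 + 0.1500·0.0000] = 0.0000
Node 0 (S = 55): V_0 = 1/1.09·[0.8500·6.0338 + 0.1500·0.0000] = 4.7053

€4.71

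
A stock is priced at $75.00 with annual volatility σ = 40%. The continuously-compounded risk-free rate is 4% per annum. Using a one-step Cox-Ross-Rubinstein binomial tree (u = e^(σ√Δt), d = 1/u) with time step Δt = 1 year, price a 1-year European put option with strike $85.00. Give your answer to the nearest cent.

$18.32

CRR parameters: u = e^(σ√Δt) = e^(0.4·√1) = 1.4918, d = 1/u = 0.6703
Per-period rate: rΔt = 0.04·1 = 0.04, so R = e^0.04 = 1.0408
Risk-neutral probability p = (e^0.04 − 0.6703)/(1.4918 − 0.6703) = 0.3705/0.8215 = 0.4510
Terminal stock prices: S_u = 111.9, S_d = 50.27
Terminal payoffs (K − S): max(-26.89, 0) = 0, max(34.73, 0) = 34.73
Node 0 (S = 75): V_0 = e^(−0.04)·[0.4510·0.0000 + 0.5490·34.7260] = 18.3174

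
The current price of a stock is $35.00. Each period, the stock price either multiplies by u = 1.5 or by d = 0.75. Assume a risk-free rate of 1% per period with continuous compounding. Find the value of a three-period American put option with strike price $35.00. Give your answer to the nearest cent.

$7.98

Risk-neutral probability p = (e^0.01 − 0.75)/(1.5 − 0.75) = 0.2601/0.7500 = 0.3467
Terminal stock prices: S_uuu = 118.1, S_uud = 59.06, S_udd = 29.53, S_ddd = 14.77
Terminal payoffs (K − S): max(-83.12, 0) = 0, max(-24.06, 0) = 0, max(5.469, 0) = 5.469, max(20.23, 0) = 20.23
Node uu (S = 78.75): continuation = e^(−0.01)·[0.3467·0.0000 + 0.6533·0.0000] = 0.0000; exercise value = 0.0000 ≤ continuation, so V_uu = 0.0000
Node ud (S = 39.38): continuation = e^(−0.01)·[0.3467·0.0000 + 0.6533·5.4688] = 3.5370; exercise value = 0.0000 ≤ continuation, so V_ud = 3.5370
Node dd (S = 19.69): continuation = e^(−0.01)·[0.3467·5.4688 + 0.6533·20.2344] = 14.9642; exercise value = 15.3125 > continuation, so V_dd = 15.3125 (exercise)
Node u (S = 52.5): continuation = e^(−0.01)·[0.3467·0.0000 + 0.6533·3.5370] = 2.2876; exercise value = 0.0000 ≤ continuation, so V_u = 2.2876
Node d (S = 26.25): continuation = e^(−0.01)·[0.3467·3.5370 + 0.6533·15.3125] = 11.1178; exercise value = 8.7500 ≤ continuation, so V_d = 11.1178
Node 0 (S = 35): continuation = e^(−0.01)·[0.3467·2.2876 + 0.6533·11.1178] = 7.9759; exercise value = 0.0000 ≤ continuation, so V_0 = 7.9759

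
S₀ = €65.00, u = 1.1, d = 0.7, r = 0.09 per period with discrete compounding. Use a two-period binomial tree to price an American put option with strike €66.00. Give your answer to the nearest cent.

Risk-neutral probability p = (1 + 0.09 − 0.7)/(1.1 − 0.7) = 0.3900/0.4000 = 0.9750
Terminal stock prices: S_uu = 78.65, S_ud = 50.05, S_dd = 31.85
Terminal payoffs (K − S): max(-12.65, 0) = 0, max(15.95, 0) = 15.95, max(34.15, 0) = 34.15
Node u (S = 71.5): continuation = 1/1.09·[0.9750·0.0000 + 0.0250·15.9500] = 0.3658; exercise value = 0.0000 ≤ continuation, so V_u = 0.3658
Node d (S = 45.5): continuation = 1/1.09·[0.9750·15.9500 + 0.0250·34.1500] = 15.0505; exercise value = 20.5000 > continuation, so V_d = 20.5000 (exercise)
Node 0 (S = 65): continuation = 1/1.09·[0.9750·0.3658 + 0.0250·20.5000] = 0.7974; exercise value = 1.0000 > continuation, so V_0 = 1.0000 (exercise)

€1.00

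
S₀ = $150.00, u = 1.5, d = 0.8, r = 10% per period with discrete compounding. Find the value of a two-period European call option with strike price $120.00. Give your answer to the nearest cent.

Risk-neutral probability p = (1 + 0.1 − 0.8)/(1.5 − 0.8) = 0.3000/0.7000 = 0.4286
Terminal stock prices: S_uu = 337.5, S_ud = 180, S_dd = 96
Terminal payoffs (S − K): max(217.5, 0) = 217.5, max(60, 0) = 60, max(-24, 0) = 0
Node u (S = 225): V_u = 1/1.1·[0.4286·217.5000 + 0.5714·60.0000] = 115.9091
Node d (S = 120): V_d = 1/1.1·[0.4286·60.0000 + 0.5714·0.0000] = 23.3766
Node 0 (S = 150): V_0 = 1/1.1·[0.4286·115.9091 + 0.5714·23.3766] = 57.3031

$57.30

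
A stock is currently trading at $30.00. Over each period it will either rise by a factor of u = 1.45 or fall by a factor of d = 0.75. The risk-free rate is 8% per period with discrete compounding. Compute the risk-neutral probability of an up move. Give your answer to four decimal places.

p = 0.4714

Risk-neutral probability p = (1 + 0.08 − 0.75)/(1.45 − 0.75) = 0.3300/0.7000 = 0.4714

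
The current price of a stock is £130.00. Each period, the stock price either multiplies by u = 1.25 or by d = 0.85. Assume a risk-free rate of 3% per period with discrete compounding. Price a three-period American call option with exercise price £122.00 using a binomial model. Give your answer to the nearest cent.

Risk-neutral probability p = (1 + 0.03 − 0.85)/(1.25 − 0.85) = 0.1800/0.4000 = 0.4500
Terminal stock prices: S_uuu = 253.9, S_uud = 172.7, S_udd = 117.4, S_ddd = 79.84
Terminal payoffs (S − K): max(131.9, 0) = 131.9, max(50.66, 0) = 50.66, max(-4.594, 0) = 0, max(-42.16, 0) = 0
Node uu (S = 203.1): continuation = 1/1.03·[0.4500·131.9062 + 0.5500·50.6562] = 84.6784; exercise value = 81.1250 ≤ continuation, so V_uu = 84.6784
Node ud (S = 138.1): continuation = 1/1.03·[0.4500·50.6562 + 0.5500·0.0000] = 22.1314; exercise value = 16.1250 ≤ continuation, so V_ud = 22.1314
Node dd (S = 93.92): continuation = 1/1.03·[0.4500·0.0000 + 0.5500·0.0000] = 0.0000; exercise value = 0.0000 ≤ continuation, so V_dd = 0.0000
Node u (S = 162.5): continuation = 1/1.03·[0.4500·84.6784 + 0.5500·22.1314] = 48.8131; exercise value = 40.5000 ≤ continuation, so V_u = 48.8131
Node d (S = 110.5): continuation = 1/1.03·[0.4500·22.1314 + 0.5500·0.0000] = 9.6690; exercise value = 0.0000 ≤ continuation, so V_d = 9.6690
Node 0 (S = 130): continuation = 1/1.03·[0.4500·48.8131 + 0.5500·9.6690] = 26.4892; exercise value = 8.0000 ≤ continuation, so V_0 = 26.4892

£26.49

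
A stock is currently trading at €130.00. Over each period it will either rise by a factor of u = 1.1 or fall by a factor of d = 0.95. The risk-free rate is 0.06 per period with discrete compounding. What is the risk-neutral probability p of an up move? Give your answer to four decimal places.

p = 0.7333

Risk-neutral probability p = (1 + 0.06 − 0.95)/(1.1 − 0.95) = 0.1100/0.1500 = 0.7333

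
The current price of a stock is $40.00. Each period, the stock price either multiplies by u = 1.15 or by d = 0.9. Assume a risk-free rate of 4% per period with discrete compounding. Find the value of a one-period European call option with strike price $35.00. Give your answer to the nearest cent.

Risk-neutral probability p = (1 + 0.04 − 0.9)/(1.15 − 0.9) = 0.1400/0.2500 = 0.5600
Terminal stock prices: S_u = 46, S_d = 36
Terminal payoffs (S − K): max(11, 0) = 11, max(1, 0) = 1
Node 0 (S = 40): V_0 = 1/1.04·[0.5600·11.0000 + 0.4400·1.0000] = 6.3462

$6.35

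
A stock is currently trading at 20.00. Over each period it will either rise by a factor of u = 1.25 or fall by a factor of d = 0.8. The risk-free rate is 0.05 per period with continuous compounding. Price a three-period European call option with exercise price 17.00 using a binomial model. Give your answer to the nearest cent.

6.15

Risk-neutral probability p = (e^0.05 − 0.8)/(1.25 − 0.8) = 0.2513/0.4500 = 0.5584
Terminal stock prices: S_uuu = 39.06, S_uud = 25, S_udd = 16, S_ddd = 10.24
Terminal payoffs (S − K): max(22.06, 0) = 22.06, max(8, 0) = 8, max(-1, 0) = 0, max(-6.76, 0) = 0
Node uu (S = 31.25): V_uu = e^(−0.05)·[0.5584·22.0625 + 0.4416·8.0000] = 15.0791
Node ud (S = 20): V_ud = e^(−0.05)·[0.5584·8.0000 + 0.4416·0.0000] = 4.2492
Node dd (S = 12.8): V_dd = e^(−0.05)·[0.5584·0.0000 + 0.4416·0.0000] = 0.0000
Node u (S = 25): V_u = e^(−0.05)·[0.5584·15.0791 + 0.4416·4.2492] = 9.7942
Node d (S = 16): V_d = e^(−0.05)·[0.5584·4.2492 + 0.4416·0.0000] = 2.2569
Node 0 (S = 20): V_0 = e^(−0.05)·[0.5584·9.7942 + 0.4416·2.2569] = 6.1503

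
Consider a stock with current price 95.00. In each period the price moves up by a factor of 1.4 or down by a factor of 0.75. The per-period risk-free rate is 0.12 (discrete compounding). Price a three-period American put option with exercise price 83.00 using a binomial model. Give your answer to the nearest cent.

5.60

Risk-neutral probability p = (1 + 0.12 − 0.75)/(1.4 − 0.75) = 0.3700/0.6500 = 0.5692
Terminal stock prices: S_uuu = 260.7, S_uud = 139.6, S_udd = 74.81, S_ddd = 40.08
Terminal payoffs (K − S): max(-177.7, 0) = 0, max(-56.65, 0) = 0, max(8.188, 0) = 8.188, max(42.92, 0) = 42.92
Node uu (S = 186.2): continuation = 1/1.12·[0.5692·0.0000 + 0.4308·0.0000] = 0.0000; exercise value = 0.0000 ≤ continuation, so V_uu = 0.0000
Node ud (S = 99.75): continuation = 1/1.12·[0.5692·0.0000 + 0.4308·8.1875] = 3.1490; exercise value = 0.0000 ≤ continuation, so V_ud = 3.1490
Node dd (S = 53.44): continuation = 1/1.12·[0.5692·8.1875 + 0.4308·42.9219] = 20.6696; exercise value = 29.5625 > continuation, so V_dd = 29.5625 (exercise)
Node u (S = 133): continuation = 1/1.12·[0.5692·0.0000 + 0.4308·3.1490] = 1.2112; exercise value = 0.0000 ≤ continuation, so V_u = 1.2112
Node d (S = 71.25): continuation = 1/1.12·[0.5692·3.1490 + 0.4308·29.5625] = 12.9707; exercise value = 11.7500 ≤ continuation, so V_d = 12.9707
Node 0 (S = 95): continuation = 1/1.12·[0.5692·1.2112 + 0.4308·12.9707] = 5.6043; exercise value = 0.0000 ≤ continuation, so V_0 = 5.6043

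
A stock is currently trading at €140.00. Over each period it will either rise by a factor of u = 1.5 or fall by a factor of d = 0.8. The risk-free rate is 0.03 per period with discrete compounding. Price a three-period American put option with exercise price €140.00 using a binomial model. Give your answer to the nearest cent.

Risk-neutral probability p = (1 + 0.03 − 0.8)/(1.5 − 0.8) = 0.2300/0.7000 = 0.3286
Terminal stock prices: S_uuu = 472.5, S_uud = 252, S_udd = 134.4, S_ddd = 71.68
Terminal payoffs (K − S): max(-332.5, 0) = 0, max(-112, 0) = 0, max(5.6, 0) = 5.6, max(68.32, 0) = 68.32
Node uu (S = 315): continuation = 1/1.03·[0.3286·0.0000 + 0.6714·0.0000] = 0.0000; exercise value = 0.0000 ≤ continuation, so V_uu = 0.0000
Node ud (S = 168): continuation = 1/1.03·[0.3286·0.0000 + 0.6714·5.6000] = 3.6505; exercise value = 0.0000 ≤ continuation, so V_ud = 3.6505
Node dd (S = 89.6): continuation = 1/1.03·[0.3286·5.6000 + 0.6714·68.3200] = 46.3223; exercise value = 50.4000 > continuation, so V_dd = 50.4000 (exercise)
Node u (S = 210): continuation = 1/1.03·[0.3286·0.0000 + 0.6714·3.6505] = 2.3797; exercise value = 0.0000 ≤ continuation, so V_u = 2.3797
Node d (S = 112): continuation = 1/1.03·[0.3286·3.6505 + 0.6714·50.4000] = 34.0189; exercise value = 28.0000 ≤ continuation, so V_d = 34.0189
Node 0 (S = 140): continuation = 1/1.03·[0.3286·2.3797 + 0.6714·34.0189] = 22.9351; exercise value = 0.0000 ≤ continuation, so V_0 = 22.9351

€22.94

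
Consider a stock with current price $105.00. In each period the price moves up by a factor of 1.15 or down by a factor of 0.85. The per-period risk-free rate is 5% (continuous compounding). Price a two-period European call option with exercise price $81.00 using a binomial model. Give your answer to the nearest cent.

Risk-neutral probability p = (e^0.05 − 0.85)/(1.15 − 0.85) = 0.2013/0.3000 = 0.6709
Terminal stock prices: S_uu = 138.9, S_ud = 102.6, S_dd = 75.86
Terminal payoffs (S − K): max(57.86, 0) = 57.86, max(21.64, 0) = 21.64, max(-5.138, 0) = 0
Node u (S = 120.7): V_u = e^(−0.05)·[0.6709·57.8625 + 0.3291·21.6375] = 43.7004
Node d (S = 89.25): V_d = e^(−0.05)·[0.6709·21.6375 + 0.3291·0.0000] = 13.8087
Node 0 (S = 105): V_0 = e^(−0.05)·[0.6709·43.7004 + 0.3291·13.8087] = 32.2116

$32.21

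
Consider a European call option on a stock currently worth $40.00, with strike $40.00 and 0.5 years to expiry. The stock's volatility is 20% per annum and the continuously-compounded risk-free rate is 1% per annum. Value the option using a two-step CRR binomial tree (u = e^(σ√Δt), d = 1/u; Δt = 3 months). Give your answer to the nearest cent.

$2.09

CRR parameters: u = e^(σ√Δt) = e^(0.2·√0.25) = 1.1052, d = 1/u = 0.9048
Per-period rate: rΔt = 0.01·0.25 = 0.0025, so R = e^0.0025 = 1.0025
Risk-neutral probability p = (e^0.0025 − 0.9048)/(1.1052 − 0.9048) = 0.0977/0.2003 = 0.4875
Terminal stock prices: S_uu = 48.86, S_ud = 40, S_dd = 32.75
Terminal payoffs (S − K): max(8.856, 0) = 8.856, max(0, 0) = 0, max(-7.251, 0) = 0
Node u (S = 44.21): V_u = e^(−0.0025)·[0.4875·8.8561 + 0.5125·0.0000] = 4.3067
Node d (S = 36.19): V_d = e^(−0.0025)·[0.4875·0.0000 + 0.5125·0.0000] = 0.0000
Node 0 (S = 40): V_0 = e^(−0.0025)·[0.4875·4.3067 + 0.5125·0.0000] = 2.0943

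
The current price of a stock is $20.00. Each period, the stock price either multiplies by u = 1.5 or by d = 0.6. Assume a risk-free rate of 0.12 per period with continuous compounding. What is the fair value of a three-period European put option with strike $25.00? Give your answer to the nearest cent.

Risk-neutral probability p = (e^0.12 − 0.6)/(1.5 − 0.6) = 0.5275/0.9000 = 0.5861
Terminal stock prices: S_uuu = 67.5, S_uud = 27, S_udd = 10.8, S_ddd = 4.32
Terminal payoffs (K − S): max(-42.5, 0) = 0, max(-2, 0) = 0, max(14.2, 0) = 14.2, max(20.68, 0) = 20.68
Node uu (S = 45): V_uu = e^(−0.12)·[0.5861·0.0000 + 0.4139·0.0000] = 0.0000
Node ud (S = 18): V_ud = e^(−0.12)·[0.5861·0.0000 + 0.4139·14.2000] = 5.2127
Node dd (S = 7.2): V_dd = e^(−0.12)·[0.5861·14.2000 + 0.4139·20.6800] = 14.9730
Node u (S = 30): V_u = e^(−0.12)·[0.5861·0.0000 + 0.4139·5.2127] = 1.9135
Node d (S = 12): V_d = e^(−0.12)·[0.5861·5.2127 + 0.4139·14.9730] = 8.2061
Node 0 (S = 20): V_0 = e^(−0.12)·[0.5861·1.9135 + 0.4139·8.2061] = 4.0071

$4.01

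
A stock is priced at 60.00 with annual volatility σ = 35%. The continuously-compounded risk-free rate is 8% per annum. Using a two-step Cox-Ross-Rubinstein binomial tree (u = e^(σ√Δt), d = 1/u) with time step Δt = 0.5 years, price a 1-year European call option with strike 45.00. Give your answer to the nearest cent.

20.25

CRR parameters: u = e^(σ√Δt) = e^(0.35·√0.5) = 1.2808, d = 1/u = 0.7808
Per-period rate: rΔt = 0.08·0.5 = 0.04, so R = e^0.04 = 1.0408
Risk-neutral probability p = (e^0.04 − 0.7808)/(1.2808 − 0.7808) = 0.2601/0.5000 = 0.5201
Terminal stock prices: S_uu = 98.43, S_ud = 60, S_dd = 36.58
Terminal payoffs (S − K): max(53.43, 0) = 53.43, max(15, 0) = 15, max(-8.425, 0) = 0
Node u (S = 76.85): V_u = e^(−0.04)·[0.5201·53.4274 + 0.4799·15.0000] = 33.6127
Node d (S = 46.85): V_d = e^(−0.04)·[0.5201·15.0000 + 0.4799·0.0000] = 7.4950
Node 0 (S = 60): V_0 = e^(−0.04)·[0.5201·33.6127 + 0.4799·7.4950] = 20.2512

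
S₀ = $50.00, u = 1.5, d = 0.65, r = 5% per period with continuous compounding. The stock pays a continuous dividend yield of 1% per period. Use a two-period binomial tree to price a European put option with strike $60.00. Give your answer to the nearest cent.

Per-period risk-free factor R = e^0.05 = 1.0513; dividend-adjusted growth = e^(0.05−0.01) = 1.0408.
Risk-neutral probability p = (1.0408 − 0.65)/(1.5 − 0.65) = 0.3908/0.8500 = 0.4598
Terminal stock prices: S_uu = 112.5, S_ud = 48.75, S_dd = 21.13
Terminal payoffs (K − S): max(-52.5, 0) = 0, max(11.25, 0) = 11.25, max(38.88, 0) = 38.88
Node u (S = 75): V_u = e^(−0.05)·[0.4598·0.0000 + 0.5402·11.2500] = 5.7811
Node d (S = 32.5): V_d = e^(−0.05)·[0.4598·11.2500 + 0.5402·38.8750] = 24.8971
Node 0 (S = 50): V_0 = e^(−0.05)·[0.4598·5.7811 + 0.5402·24.8971] = 15.3224

$15.32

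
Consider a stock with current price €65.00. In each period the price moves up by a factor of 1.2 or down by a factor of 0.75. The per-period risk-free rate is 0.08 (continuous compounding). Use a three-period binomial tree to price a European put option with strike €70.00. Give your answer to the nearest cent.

Risk-neutral probability p = (e^0.08 − 0.75)/(1.2 − 0.75) = 0.3333/0.4500 = 0.7406
Terminal stock prices: S_uuu = 112.3, S_uud = 70.2, S_udd = 43.88, S_ddd = 27.42
Terminal payoffs (K − S): max(-42.32, 0) = 0, max(-0.2, 0) = 0, max(26.12, 0) = 26.12, max(42.58, 0) = 42.58
Node uu (S = 93.6): V_uu = e^(−0.08)·[0.7406·0.0000 + 0.2594·0.0000] = 0.0000
Node ud (S = 58.5): V_ud = e^(−0.08)·[0.7406·0.0000 + 0.2594·26.1250] = 6.2549
Node dd (S = 36.56): V_dd = e^(−0.08)·[0.7406·26.1250 + 0.2594·42.5781] = 28.0556
Node u (S = 78): V_u = e^(−0.08)·[0.7406·0.0000 + 0.2594·6.2549] = 1.4976
Node d (S = 48.75): V_d = e^(−0.08)·[0.7406·6.2549 + 0.2594·28.0556] = 10.9936
Node 0 (S = 65): V_0 = e^(−0.08)·[0.7406·1.4976 + 0.2594·10.9936] = 3.6560

€3.66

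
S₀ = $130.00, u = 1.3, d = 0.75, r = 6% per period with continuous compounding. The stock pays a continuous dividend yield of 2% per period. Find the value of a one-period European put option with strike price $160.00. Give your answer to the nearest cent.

Per-period risk-free factor R = e^0.06 = 1.0618; dividend-adjusted growth = e^(0.06−0.02) = 1.0408.
Risk-neutral probability p = (1.0408 − 0.75)/(1.3 − 0.75) = 0.2908/0.5500 = 0.5287
Terminal stock prices: S_u = 169, S_d = 97.5
Terminal payoffs (K − S): max(-9, 0) = 0, max(62.5, 0) = 62.5
Node 0 (S = 130): V_0 = e^(−0.06)·[0.5287·0.0000 + 0.4713·62.5000] = 27.7381

$27.74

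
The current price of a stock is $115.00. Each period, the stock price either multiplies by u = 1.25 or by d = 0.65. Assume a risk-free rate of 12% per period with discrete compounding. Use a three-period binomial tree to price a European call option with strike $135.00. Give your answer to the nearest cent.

$30.66

Risk-neutral probability p = (1 + 0.12 − 0.65)/(1.25 − 0.65) = 0.4700/0.6000 = 0.7833
Terminal stock prices: S_uuu = 224.6, S_uud = 116.8, S_udd = 60.73, S_ddd = 31.58
Terminal payoffs (S − K): max(89.61, 0) = 89.61, max(-18.2, 0) = 0, max(-74.27, 0) = 0, max(-103.4, 0) = 0
Node uu (S = 179.7): V_uu = 1/1.12·[0.7833·89.6094 + 0.2167·0.0000] = 62.6732
Node ud (S = 93.44): V_ud = 1/1.12·[0.7833·0.0000 + 0.2167·0.0000] = 0.0000
Node dd (S = 48.59): V_dd = 1/1.12·[0.7833·0.0000 + 0.2167·0.0000] = 0.0000
Node u (S = 143.8): V_u = 1/1.12·[0.7833·62.6732 + 0.2167·0.0000] = 43.8340
Node d (S = 74.75): V_d = 1/1.12·[0.7833·0.0000 + 0.2167·0.0000] = 0.0000
Node 0 (S = 115): V_0 = 1/1.12·[0.7833·43.8340 + 0.2167·0.0000] = 30.6577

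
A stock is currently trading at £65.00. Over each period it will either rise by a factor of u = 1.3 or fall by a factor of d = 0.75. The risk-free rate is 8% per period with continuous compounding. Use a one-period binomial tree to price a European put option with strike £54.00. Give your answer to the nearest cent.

£1.91

Risk-neutral probability p = (e^0.08 − 0.75)/(1.3 − 0.75) = 0.3333/0.5500 = 0.6060
Terminal stock prices: S_u = 84.5, S_d = 48.75
Terminal payoffs (K − S): max(-30.5, 0) = 0, max(5.25, 0) = 5.25
Node 0 (S = 65): V_0 = e^(−0.08)·[0.6060·0.0000 + 0.3940·5.2500] = 1.9096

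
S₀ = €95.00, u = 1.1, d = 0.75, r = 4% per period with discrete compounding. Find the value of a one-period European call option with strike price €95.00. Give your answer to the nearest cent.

Risk-neutral probability p = (1 + 0.04 − 0.75)/(1.1 − 0.75) = 0.2900/0.3500 = 0.8286
Terminal stock prices: S_u = 104.5, S_d = 71.25
Terminal payoffs (S − K): max(9.5, 0) = 9.5, max(-23.75, 0) = 0
Node 0 (S = 95): V_0 = 1/1.04·[0.8286·9.5000 + 0.1714·0.0000] = 7.5687

€7.57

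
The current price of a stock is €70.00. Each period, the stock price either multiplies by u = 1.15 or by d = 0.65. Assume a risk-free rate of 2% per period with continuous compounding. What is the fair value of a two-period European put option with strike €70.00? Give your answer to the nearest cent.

€9.15

Risk-neutral probability p = (e^0.02 − 0.65)/(1.15 − 0.65) = 0.3702/0.5000 = 0.7404
Terminal stock prices: S_uu = 92.57, S_ud = 52.33, S_dd = 29.58
Terminal payoffs (K − S): max(-22.57, 0) = 0, max(17.67, 0) = 17.67, max(40.42, 0) = 40.42
Node u (S = 80.5): V_u = e^(−0.02)·[0.7404·0.0000 + 0.2596·17.6750] = 4.4975
Node d (S = 45.5): V_d = e^(−0.02)·[0.7404·17.6750 + 0.2596·40.4250] = 23.1139
Node 0 (S = 70): V_0 = e^(−0.02)·[0.7404·4.4975 + 0.2596·23.1139] = 9.1455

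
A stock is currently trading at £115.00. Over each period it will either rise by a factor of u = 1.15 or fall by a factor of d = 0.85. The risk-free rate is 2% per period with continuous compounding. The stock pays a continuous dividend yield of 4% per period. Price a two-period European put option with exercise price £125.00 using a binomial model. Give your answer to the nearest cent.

£18.84

Per-period risk-free factor R = e^0.02 = 1.0202; dividend-adjusted growth = e^(0.02−0.04) = 0.9802.
Risk-neutral probability p = (0.9802 − 0.85)/(1.15 − 0.85) = 0.1302/0.3000 = 0.4340
Terminal stock prices: S_uu = 152.1, S_ud = 112.4, S_dd = 83.09
Terminal payoffs (K − S): max(-27.09, 0) = 0, max(12.59, 0) = 12.59, max(41.91, 0) = 41.91
Node u (S = 132.2): V_u = e^(−0.02)·[0.4340·0.0000 + 0.5660·12.5875] = 6.9835
Node d (S = 97.75): V_d = e^(−0.02)·[0.4340·12.5875 + 0.5660·41.9125] = 28.6077
Node 0 (S = 115): V_0 = e^(−0.02)·[0.4340·6.9835 + 0.5660·28.6077] = 18.8422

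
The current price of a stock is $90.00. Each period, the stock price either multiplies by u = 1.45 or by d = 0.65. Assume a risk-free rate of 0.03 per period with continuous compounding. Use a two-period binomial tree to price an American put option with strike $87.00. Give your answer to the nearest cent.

Risk-neutral probability p = (e^0.03 − 0.65)/(1.45 − 0.65) = 0.3805/0.8000 = 0.4756
Terminal stock prices: S_uu = 189.2, S_ud = 84.83, S_dd = 38.03
Terminal payoffs (K − S): max(-102.2, 0) = 0, max(2.175, 0) = 2.175, max(48.97, 0) = 48.97
Node u (S = 130.5): continuation = e^(−0.03)·[0.4756·0.0000 + 0.5244·2.1750] = 1.1069; exercise value = 0.0000 ≤ continuation, so V_u = 1.1069
Node d (S = 58.5): continuation = e^(−0.03)·[0.4756·2.1750 + 0.5244·48.9750] = 25.9288; exercise value = 28.5000 > continuation, so V_d = 28.5000 (exercise)
Node 0 (S = 90): continuation = e^(−0.03)·[0.4756·1.1069 + 0.5244·28.5000] = 15.0154; exercise value = 0.0000 ≤ continuation, so V_0 = 15.0154

$15.02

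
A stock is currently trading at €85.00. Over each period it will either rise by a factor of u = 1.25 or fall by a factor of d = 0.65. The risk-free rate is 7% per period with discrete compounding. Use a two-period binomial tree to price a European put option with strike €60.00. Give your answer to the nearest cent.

Risk-neutral probability p = (1 + 0.07 − 0.65)/(1.25 − 0.65) = 0.4200/0.6000 = 0.7000
Terminal stock prices: S_uu = 132.8, S_ud = 69.06, S_dd = 35.91
Terminal payoffs (K − S): max(-72.81, 0) = 0, max(-9.062, 0) = 0, max(24.09, 0) = 24.09
Node u (S = 106.2): V_u = 1/1.07·[0.7000·0.0000 + 0.3000·0.0000] = 0.0000
Node d (S = 55.25): V_d = 1/1.07·[0.7000·0.0000 + 0.3000·24.0875] = 6.7535
Node 0 (S = 85): V_0 = 1/1.07·[0.7000·0.0000 + 0.3000·6.7535] = 1.8935

€1.89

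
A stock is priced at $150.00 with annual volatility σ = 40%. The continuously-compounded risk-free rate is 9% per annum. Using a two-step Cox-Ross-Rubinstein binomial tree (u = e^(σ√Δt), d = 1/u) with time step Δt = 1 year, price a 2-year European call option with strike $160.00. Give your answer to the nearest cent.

CRR parameters: u = e^(σ√Δt) = e^(0.4·√1) = 1.4918, d = 1/u = 0.6703
Per-period rate: rΔt = 0.09·1 = 0.09, so R = e^0.09 = 1.0942
Risk-neutral probability p = (e^0.09 − 0.6703)/(1.4918 − 0.6703) = 0.4239/0.8215 = 0.5159
Terminal stock prices: S_uu = 333.8, S_ud = 150, S_dd = 67.4
Terminal payoffs (S − K): max(173.8, 0) = 173.8, max(-10, 0) = 0, max(-92.6, 0) = 0
Node u (S = 223.8): V_u = e^(−0.09)·[0.5159·173.8311 + 0.4841·0.0000] = 81.9686
Node d (S = 100.5): V_d = e^(−0.09)·[0.5159·0.0000 + 0.4841·0.0000] = 0.0000
Node 0 (S = 150): V_0 = e^(−0.09)·[0.5159·81.9686 + 0.4841·0.0000] = 38.6516

$38.65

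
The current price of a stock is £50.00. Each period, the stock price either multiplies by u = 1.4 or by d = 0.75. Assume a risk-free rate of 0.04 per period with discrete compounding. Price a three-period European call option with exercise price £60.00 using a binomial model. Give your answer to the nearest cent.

Risk-neutral probability p = (1 + 0.04 − 0.75)/(1.4 − 0.75) = 0.2900/0.6500 = 0.4462
Terminal stock prices: S_uuu = 137.2, S_uud = 73.5, S_udd = 39.38, S_ddd = 21.09
Terminal payoffs (S − K): max(77.2, 0) = 77.2, max(13.5, 0) = 13.5, max(-20.62, 0) = 0, max(-38.91, 0) = 0
Node uu (S = 98): V_uu = 1/1.04·[0.4462·77.2000 + 0.5538·13.5000] = 40.3077
Node ud (S = 52.5): V_ud = 1/1.04·[0.4462·13.5000 + 0.5538·0.0000] = 5.7914
Node dd (S = 28.12): V_dd = 1/1.04·[0.4462·0.0000 + 0.5538·0.0000] = 0.0000
Node u (S = 70): V_u = 1/1.04·[0.4462·40.3077 + 0.5538·5.7914] = 20.3759
Node d (S = 37.5): V_d = 1/1.04·[0.4462·5.7914 + 0.5538·0.0000] = 2.4845
Node 0 (S = 50): V_0 = 1/1.04·[0.4462·20.3759 + 0.5538·2.4845] = 10.0643

£10.06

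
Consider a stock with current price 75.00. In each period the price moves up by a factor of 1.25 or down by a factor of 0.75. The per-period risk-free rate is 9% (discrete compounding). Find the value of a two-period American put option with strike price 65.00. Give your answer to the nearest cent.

Risk-neutral probability p = (1 + 0.09 − 0.75)/(1.25 − 0.75) = 0.3400/0.5000 = 0.6800
Terminal stock prices: S_uu = 117.2, S_ud = 70.31, S_dd = 42.19
Terminal payoffs (K − S): max(-52.19, 0) = 0, max(-5.312, 0) = 0, max(22.81, 0) = 22.81
Node u (S = 93.75): continuation = 1/1.09·[0.6800·0.0000 + 0.3200·0.0000] = 0.0000; exercise value = 0.0000 ≤ continuation, so V_u = 0.0000
Node d (S = 56.25): continuation = 1/1.09·[0.6800·0.0000 + 0.3200·22.8125] = 6.6972; exercise value = 8.7500 > continuation, so V_d = 8.7500 (exercise)
Node 0 (S = 75): continuation = 1/1.09·[0.6800·0.0000 + 0.3200·8.7500] = 2.5688; exercise value = 0.0000 ≤ continuation, so V_0 = 2.5688

2.57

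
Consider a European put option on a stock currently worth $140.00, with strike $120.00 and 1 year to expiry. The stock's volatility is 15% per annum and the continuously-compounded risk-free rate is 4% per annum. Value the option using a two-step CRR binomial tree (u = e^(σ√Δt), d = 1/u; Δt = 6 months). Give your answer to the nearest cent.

CRR parameters: u = e^(σ√Δt) = e^(0.15·√0.5) = 1.1119, d = 1/u = 0.8994
Per-period rate: rΔt = 0.04·0.5 = 0.02, so R = e^0.02 = 1.0202
Risk-neutral probability p = (e^0.02 − 0.8994)/(1.1119 − 0.8994) = 0.1208/0.2125 = 0.5686
Terminal stock prices: S_uu = 173.1, S_ud = 140, S_dd = 113.2
Terminal payoffs (K − S): max(-53.08, 0) = 0, max(-20, 0) = 0, max(6.76, 0) = 6.76
Node u (S = 155.7): V_u = e^(−0.02)·[0.5686·0.0000 + 0.4314·0.0000] = 0.0000
Node d (S = 125.9): V_d = e^(−0.02)·[0.5686·0.0000 + 0.4314·6.7599] = 2.8587
Node 0 (S = 140): V_0 = e^(−0.02)·[0.5686·0.0000 + 0.4314·2.8587] = 1.2090

$1.21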